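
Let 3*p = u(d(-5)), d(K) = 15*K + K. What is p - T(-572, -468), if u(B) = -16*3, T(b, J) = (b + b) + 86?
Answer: 1042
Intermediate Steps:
T(b, J) = 86 + 2*b (T(b, J) = 2*b + 86 = 86 + 2*b)
d(K) = 16*K
u(B) = -48
p = -16 (p = (1/3)*(-48) = -16)
p - T(-572, -468) = -16 - (86 + 2*(-572)) = -16 - (86 - 1144) = -16 - 1*(-1058) = -16 + 1058 = 1042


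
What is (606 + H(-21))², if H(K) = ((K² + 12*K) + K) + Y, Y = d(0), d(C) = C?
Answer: 599076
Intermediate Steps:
Y = 0
H(K) = K² + 13*K (H(K) = ((K² + 12*K) + K) + 0 = (K² + 13*K) + 0 = K² + 13*K)
(606 + H(-21))² = (606 - 21*(13 - 21))² = (606 - 21*(-8))² = (606 + 168)² = 774² = 599076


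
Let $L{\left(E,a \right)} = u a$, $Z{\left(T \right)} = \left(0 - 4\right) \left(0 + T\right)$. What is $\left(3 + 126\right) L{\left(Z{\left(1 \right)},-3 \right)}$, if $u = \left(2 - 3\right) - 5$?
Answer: $2322$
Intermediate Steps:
$u = -6$ ($u = -1 - 5 = -6$)
$Z{\left(T \right)} = - 4 T$
$L{\left(E,a \right)} = - 6 a$
$\left(3 + 126\right) L{\left(Z{\left(1 \right)},-3 \right)} = \left(3 + 126\right) \left(\left(-6\right) \left(-3\right)\right) = 129 \cdot 18 = 2322$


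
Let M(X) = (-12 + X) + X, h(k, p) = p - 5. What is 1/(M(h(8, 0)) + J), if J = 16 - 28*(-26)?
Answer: 1/722 ≈ 0.0013850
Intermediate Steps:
J = 744 (J = 16 + 728 = 744)
h(k, p) = -5 + p
M(X) = -12 + 2*X
1/(M(h(8, 0)) + J) = 1/((-12 + 2*(-5 + 0)) + 744) = 1/((-12 + 2*(-5)) + 744) = 1/((-12 - 10) + 744) = 1/(-22 + 744) = 1/722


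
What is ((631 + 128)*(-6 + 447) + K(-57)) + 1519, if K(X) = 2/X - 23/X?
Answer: 6388529/19 ≈ 3.3624e+5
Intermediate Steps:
K(X) = -21/X
((631 + 128)*(-6 + 447) + K(-57)) + 1519 = ((631 + 128)*(-6 + 447) - 21/(-57)) + 1519 = (759*441 - 21*(-1/57)) + 1519 = (334719 + 7/19) + 1519 = 6359668/19 + 1519 = 6388529/19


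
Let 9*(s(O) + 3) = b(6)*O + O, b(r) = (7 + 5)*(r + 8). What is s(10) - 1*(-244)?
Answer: 3859/9 ≈ 428.78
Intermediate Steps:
b(r) = 96 + 12*r (b(r) = 12*(8 + r) = 96 + 12*r)
s(O) = -3 + 169*O/9 (s(O) = -3 + ((96 + 12*6)*O + O)/9 = -3 + ((96 + 72)*O + O)/9 = -3 + (168*O + O)/9 = -3 + (169*O)/9 = -3 + 169*O/9)
s(10) - 1*(-244) = (-3 + (169/9)*10) - 1*(-244) = (-3 + 1690/9) + 244 = 1663/9 + 244 = 3859/9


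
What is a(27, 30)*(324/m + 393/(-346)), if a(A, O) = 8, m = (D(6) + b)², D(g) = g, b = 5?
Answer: 258204/20933 ≈ 12.335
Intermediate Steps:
m = 121 (m = (6 + 5)² = 11² = 121)
a(27, 30)*(324/m + 393/(-346)) = 8*(324/121 + 393/(-346)) = 8*(324*(1/121) + 393*(-1/346)) = 8*(324/121 - 393/346) = 8*(64551/41866) = 258204/20933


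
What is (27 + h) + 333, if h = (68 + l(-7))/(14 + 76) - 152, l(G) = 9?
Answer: 18797/90 ≈ 208.86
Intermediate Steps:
h = -13603/90 (h = (68 + 9)/(14 + 76) - 152 = 77/90 - 152 = -13603/90 ≈ -151.14)
(27 + h) + 333 = (27 - 13603/90) + 333 = -11173/90 + 333 = 18797/90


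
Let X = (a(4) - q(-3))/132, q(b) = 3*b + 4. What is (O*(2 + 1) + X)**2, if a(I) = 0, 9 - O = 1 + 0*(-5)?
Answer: 10067929/17424 ≈ 577.82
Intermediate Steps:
O = 8 (O = 9 - (1 + 0*(-5)) = 9 - (1 + 0) = 9 - 1*1 = 9 - 1 = 8)
q(b) = 4 + 3*b
X = 5/132 (X = (0 - (4 + 3*(-3)))/132 = (0 - (4 - 9))*(1/132) = (0 - 1*(-5))*(1/132) = (0 + 5)*(1/132) = 5*(1/132) = 5/132 ≈ 0.037879)
(O*(2 + 1) + X)**2 = (8*(2 + 1) + 5/132)**2 = (8*3 + 5/132)**2 = (24 + 5/132)**2 = (3173/132)**2 = 10067929/17424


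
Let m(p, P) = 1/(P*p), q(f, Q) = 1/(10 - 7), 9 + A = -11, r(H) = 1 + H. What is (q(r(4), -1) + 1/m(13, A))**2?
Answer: 606841/9 ≈ 67427.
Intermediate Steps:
A = -20 (A = -9 - 11 = -20)
q(f, Q) = 1/3
m(p, P) = 1/(P*p)
(q(r(4), -1) + 1/m(13, A))**2 = (1/3 + 1/(1/(-20*13)))**2 = (1/3 + 1/(-1/20*1/13))**2 = (1/3 + 1/(-1/260))**2 = (1/3 - 260)**2 = (-779/3)**2 = 606841/9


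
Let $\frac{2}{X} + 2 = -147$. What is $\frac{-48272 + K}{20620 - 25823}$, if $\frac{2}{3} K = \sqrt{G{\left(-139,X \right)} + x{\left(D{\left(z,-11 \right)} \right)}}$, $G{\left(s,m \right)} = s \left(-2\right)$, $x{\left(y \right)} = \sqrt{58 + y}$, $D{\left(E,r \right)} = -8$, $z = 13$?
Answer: $\frac{48272}{5203} - \frac{3 \sqrt{278 + 5 \sqrt{2}}}{10406} \approx 9.2729$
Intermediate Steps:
$X = - \frac{2}{149}$ ($X = \frac{2}{-2 - 147} = \frac{2}{-149} = 2 \left(- \frac{1}{149}\right) = - \frac{2}{149} \approx -0.013423$)
$G{\left(s,m \right)} = - 2 s$
$K = \frac{3 \sqrt{278 + 5 \sqrt{2}}}{2}$ ($K = \frac{3 \sqrt{\left(-2\right) \left(-139\right) + \sqrt{58 - 8}}}{2} = \frac{3 \sqrt{278 + \sqrt{50}}}{2} = \frac{3 \sqrt{278 + 5 \sqrt{2}}}{2} \approx 25.326$)
$\frac{-48272 + K}{20620 - 25823} = \frac{-48272 + \frac{3 \sqrt{278 + 5 \sqrt{2}}}{2}}{20620 - 25823} = \frac{-48272 + \frac{3 \sqrt{278 + 5 \sqrt{2}}}{2}}{-5203} = \left(-48272 + \frac{3 \sqrt{278 + 5 \sqrt{2}}}{2}\right) \left(- \frac{1}{5203}\right) = \frac{48272}{5203} - \frac{3 \sqrt{278 + 5 \sqrt{2}}}{10406}$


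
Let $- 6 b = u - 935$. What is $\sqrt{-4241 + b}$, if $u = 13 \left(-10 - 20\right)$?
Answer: $\frac{i \sqrt{144726}}{6} \approx 63.405 i$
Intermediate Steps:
$u = -390$ ($u = 13 \left(-30\right) = -390$)
$b = \frac{1325}{6}$ ($b = - \frac{-390 - 935}{6} = \left(- \frac{1}{6}\right) \left(-1325\right) = \frac{1325}{6} \approx 220.83$)
$\sqrt{-4241 + b} = \sqrt{-4241 + \frac{1325}{6}} = \sqrt{- \frac{24121}{6}} = \frac{i \sqrt{144726}}{6}$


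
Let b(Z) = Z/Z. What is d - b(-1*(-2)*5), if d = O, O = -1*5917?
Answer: -5918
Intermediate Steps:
b(Z) = 1
O = -5917
d = -5917
d - b(-1*(-2)*5) = -5917 - 1*1 = -5917 - 1 = -5918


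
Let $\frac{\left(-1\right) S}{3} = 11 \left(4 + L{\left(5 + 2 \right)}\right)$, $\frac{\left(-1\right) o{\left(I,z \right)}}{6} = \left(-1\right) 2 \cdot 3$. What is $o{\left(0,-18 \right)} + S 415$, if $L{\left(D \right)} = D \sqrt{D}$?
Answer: $-54744 - 95865 \sqrt{7} \approx -3.0838 \cdot 10^{5}$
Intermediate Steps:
$o{\left(I,z \right)} = 36$ ($o{\left(I,z \right)} = - 6 \left(-1\right) 2 \cdot 3 = - 6 \left(\left(-2\right) 3\right) = \left(-6\right) \left(-6\right) = 36$)
$L{\left(D \right)} = D^{\frac{3}{2}}$
$S = -132 - 231 \sqrt{7}$ ($S = - 3 \cdot 11 \left(4 + \left(5 + 2\right)^{\frac{3}{2}}\right) = - 3 \cdot 11 \left(4 + 7^{\frac{3}{2}}\right) = - 3 \cdot 11 \left(4 + 7 \sqrt{7}\right) = - 3 \left(44 + 77 \sqrt{7}\right) = -132 - 231 \sqrt{7} \approx -743.17$)
$o{\left(0,-18 \right)} + S 415 = 36 + \left(-132 - 231 \sqrt{7}\right) 415 = 36 - \left(54780 + 95865 \sqrt{7}\right) = -54744 - 95865 \sqrt{7}$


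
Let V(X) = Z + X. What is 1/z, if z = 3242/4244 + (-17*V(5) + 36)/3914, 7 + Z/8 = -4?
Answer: 2076377/2353782 ≈ 0.88214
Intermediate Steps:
Z = -88 (Z = -56 + 8*(-4) = -56 - 32 = -88)
V(X) = -88 + X
z = 2353782/2076377 (z = 3242/4244 + (-17*(-88 + 5) + 36)/3914 = 3242*(1/4244) + (-17*(-83) + 36)*(1/3914) = 1621/2122 + (1411 + 36)*(1/3914) = 1621/2122 + 1447*(1/3914) = 1621/2122 + 1447/3914 = 2353782/2076377 ≈ 1.1336)
1/z = 1/(2353782/2076377) = 2076377/2353782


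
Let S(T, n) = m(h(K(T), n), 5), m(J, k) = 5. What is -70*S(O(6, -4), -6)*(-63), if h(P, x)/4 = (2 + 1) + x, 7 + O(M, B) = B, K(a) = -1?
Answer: 22050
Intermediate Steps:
O(M, B) = -7 + B
h(P, x) = 12 + 4*x (h(P, x) = 4*((2 + 1) + x) = 4*(3 + x) = 12 + 4*x)
S(T, n) = 5
-70*S(O(6, -4), -6)*(-63) = -70*5*(-63) = -350*(-63) = 22050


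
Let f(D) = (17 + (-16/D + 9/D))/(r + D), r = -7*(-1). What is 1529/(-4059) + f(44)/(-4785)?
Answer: -165865721/440239140 ≈ -0.37676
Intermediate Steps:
r = 7
f(D) = (17 - 7/D)/(7 + D) (f(D) = (17 + (-16/D + 9/D))/(7 + D) = (17 - 7/D)/(7 + D))
1529/(-4059) + f(44)/(-4785) = 1529/(-4059) + ((-7 + 17*44)/(44*(7 + 44)))/(-4785) = 1529*(-1/4059) + ((1/44)*(-7 + 748)/51)*(-1/4785) = -139/369 + ((1/44)*(1/51)*741)*(-1/4785) = -139/369 + (247/748)*(-1/4785) = -139/369 - 247/3579180 = -165865721/440239140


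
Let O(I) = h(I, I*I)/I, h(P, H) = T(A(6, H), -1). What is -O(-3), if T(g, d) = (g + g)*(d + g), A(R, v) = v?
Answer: 48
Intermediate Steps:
T(g, d) = 2*g*(d + g) (T(g, d) = (2*g)*(d + g) = 2*g*(d + g))
h(P, H) = 2*H*(-1 + H)
O(I) = 2*I*(-1 + I**2) (O(I) = (2*(I*I)*(-1 + I*I))/I = (2*I**2*(-1 + I**2))/I = 2*I*(-1 + I**2))
-O(-3) = -2*(-3)*(-1 + (-3)**2) = -2*(-3)*(-1 + 9) = -2*(-3)*8 = -1*(-48) = 48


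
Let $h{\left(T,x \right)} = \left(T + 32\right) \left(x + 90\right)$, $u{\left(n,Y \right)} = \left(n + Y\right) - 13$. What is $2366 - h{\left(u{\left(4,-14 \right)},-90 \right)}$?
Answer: $2366$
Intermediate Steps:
$u{\left(n,Y \right)} = -13 + Y + n$ ($u{\left(n,Y \right)} = \left(Y + n\right) - 13 = -13 + Y + n$)
$h{\left(T,x \right)} = \left(32 + T\right) \left(90 + x\right)$
$2366 - h{\left(u{\left(4,-14 \right)},-90 \right)} = 2366 - \left(2880 + 32 \left(-90\right) + 90 \left(-13 - 14 + 4\right) + \left(-13 - 14 + 4\right) \left(-90\right)\right) = 2366 - \left(2880 - 2880 + 90 \left(-23\right) - -2070\right) = 2366 - \left(2880 - 2880 - 2070 + 2070\right) = 2366 - 0 = 2366 + 0 = 2366$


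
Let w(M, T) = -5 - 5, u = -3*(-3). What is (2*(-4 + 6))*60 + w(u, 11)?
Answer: 230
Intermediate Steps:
u = 9
w(M, T) = -10
(2*(-4 + 6))*60 + w(u, 11) = (2*(-4 + 6))*60 - 10 = (2*2)*60 - 10 = 4*60 - 10 = 240 - 10 = 230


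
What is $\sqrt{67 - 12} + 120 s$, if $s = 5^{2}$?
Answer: $3000 + \sqrt{55} \approx 3007.4$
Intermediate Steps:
$s = 25$
$\sqrt{67 - 12} + 120 s = \sqrt{67 - 12} + 120 \cdot 25 = \sqrt{55} + 3000 = 3000 + \sqrt{55}$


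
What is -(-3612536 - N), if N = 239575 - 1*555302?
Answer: 3296809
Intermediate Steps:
N = -315727 (N = 239575 - 555302 = -315727)
-(-3612536 - N) = -(-3612536 - 1*(-315727)) = -(-3612536 + 315727) = -1*(-3296809) = 3296809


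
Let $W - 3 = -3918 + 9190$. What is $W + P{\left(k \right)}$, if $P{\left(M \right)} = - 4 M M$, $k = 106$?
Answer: $-39669$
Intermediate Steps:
$P{\left(M \right)} = - 4 M^{2}$
$W = 5275$ ($W = 3 + \left(-3918 + 9190\right) = 3 + 5272 = 5275$)
$W + P{\left(k \right)} = 5275 - 4 \cdot 106^{2} = 5275 - 44944 = -39669$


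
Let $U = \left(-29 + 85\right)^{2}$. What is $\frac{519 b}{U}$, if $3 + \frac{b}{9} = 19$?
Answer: $\frac{4671}{196} \approx 23.832$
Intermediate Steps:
$b = 144$ ($b = -27 + 9 \cdot 19 = -27 + 171 = 144$)
$U = 3136$ ($U = 56^{2} = 3136$)
$\frac{519 b}{U} = \frac{519 \cdot 144}{3136} = 74736 \cdot \frac{1}{3136} = \frac{4671}{196}$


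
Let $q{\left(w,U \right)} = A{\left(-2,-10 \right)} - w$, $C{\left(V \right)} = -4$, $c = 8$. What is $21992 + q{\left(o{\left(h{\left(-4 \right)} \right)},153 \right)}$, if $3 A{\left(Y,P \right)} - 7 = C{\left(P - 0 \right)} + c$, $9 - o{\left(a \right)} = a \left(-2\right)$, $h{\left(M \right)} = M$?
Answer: $\frac{65984}{3} \approx 21995.0$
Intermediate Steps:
$o{\left(a \right)} = 9 + 2 a$ ($o{\left(a \right)} = 9 - a \left(-2\right) = 9 - - 2 a = 9 + 2 a$)
$A{\left(Y,P \right)} = \frac{11}{3}$ ($A{\left(Y,P \right)} = \frac{7}{3} + \frac{-4 + 8}{3} = \frac{7}{3} + \frac{1}{3} \cdot 4 = \frac{7}{3} + \frac{4}{3} = \frac{11}{3}$)
$q{\left(w,U \right)} = \frac{11}{3} - w$
$21992 + q{\left(o{\left(h{\left(-4 \right)} \right)},153 \right)} = 21992 + \left(\frac{11}{3} - \left(9 + 2 \left(-4\right)\right)\right) = 21992 + \left(\frac{11}{3} - \left(9 - 8\right)\right) = 21992 + \left(\frac{11}{3} - 1\right) = 21992 + \frac{8}{3} = \frac{65984}{3}$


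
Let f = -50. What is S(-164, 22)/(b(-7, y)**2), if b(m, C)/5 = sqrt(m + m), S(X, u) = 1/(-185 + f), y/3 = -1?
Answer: 1/82250 ≈ 1.2158e-5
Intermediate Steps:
y = -3 (y = 3*(-1) = -3)
S(X, u) = -1/235 (S(X, u) = 1/(-185 - 50) = 1/(-235) = -1/235)
b(m, C) = 5*sqrt(2)*sqrt(m) (b(m, C) = 5*sqrt(m + m) = 5*sqrt(2*m) = 5*(sqrt(2)*sqrt(m)) = 5*sqrt(2)*sqrt(m))
S(-164, 22)/(b(-7, y)**2) = -1/(235*((5*sqrt(2)*sqrt(-7))**2)) = -1/(235*((5*sqrt(2)*(I*sqrt(7)))**2)) = -1/(235*((5*I*sqrt(14))**2)) = -1/235/(-350) = -1/235*(-1/350) = 1/82250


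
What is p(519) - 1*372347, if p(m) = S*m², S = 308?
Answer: 82590841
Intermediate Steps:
p(m) = 308*m²
p(519) - 1*372347 = 308*519² - 1*372347 = 308*269361 - 372347 = 82963188 - 372347 = 82590841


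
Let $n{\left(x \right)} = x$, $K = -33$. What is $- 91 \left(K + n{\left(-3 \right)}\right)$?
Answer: $3276$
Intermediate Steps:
$- 91 \left(K + n{\left(-3 \right)}\right) = - 91 \left(-33 - 3\right) = \left(-91\right) \left(-36\right) = 3276$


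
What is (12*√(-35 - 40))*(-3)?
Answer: -180*I*√3 ≈ -311.77*I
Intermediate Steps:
(12*√(-35 - 40))*(-3) = (12*√(-75))*(-3) = (12*(5*I*√3))*(-3) = (60*I*√3)*(-3) = -180*I*√3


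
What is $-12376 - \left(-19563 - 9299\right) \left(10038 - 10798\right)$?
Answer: $-21947496$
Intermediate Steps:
$-12376 - \left(-19563 - 9299\right) \left(10038 - 10798\right) = -12376 - \left(-28862\right) \left(-760\right) = -12376 - 21935120 = -21947496$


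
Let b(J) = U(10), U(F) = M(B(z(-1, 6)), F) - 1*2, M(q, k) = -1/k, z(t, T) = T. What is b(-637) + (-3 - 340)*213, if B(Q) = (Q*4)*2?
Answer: -730611/10 ≈ -73061.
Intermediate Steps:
B(Q) = 8*Q (B(Q) = (4*Q)*2 = 8*Q)
U(F) = -2 - 1/F (U(F) = -1/F - 1*2 = -1/F - 2 = -2 - 1/F)
b(J) = -21/10 (b(J) = -2 - 1/10 = -2 - 1*⅒ = -2 - ⅒ = -21/10)
b(-637) + (-3 - 340)*213 = -21/10 + (-3 - 340)*213 = -21/10 - 343*213 = -21/10 - 73059 = -730611/10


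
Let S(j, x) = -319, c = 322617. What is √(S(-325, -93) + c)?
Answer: √322298 ≈ 567.71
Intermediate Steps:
√(S(-325, -93) + c) = √(-319 + 322617) = √322298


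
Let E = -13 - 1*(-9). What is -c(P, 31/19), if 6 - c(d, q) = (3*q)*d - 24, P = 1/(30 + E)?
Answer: -14727/494 ≈ -29.812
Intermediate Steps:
E = -4 (E = -13 + 9 = -4)
P = 1/26 (P = 1/(30 - 4) = 1/26 ≈ 0.038462)
c(d, q) = 30 - 3*d*q (c(d, q) = 6 - ((3*q)*d - 24) = 6 - (3*d*q - 24) = 6 - (-24 + 3*d*q) = 6 + (24 - 3*d*q) = 30 - 3*d*q)
-c(P, 31/19) = -(30 - 3*1/26*31/19) = -(30 - 93/494) = -1*14727/494 = -14727/494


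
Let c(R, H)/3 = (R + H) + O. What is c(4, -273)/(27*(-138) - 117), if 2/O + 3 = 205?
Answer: 9056/43127 ≈ 0.20998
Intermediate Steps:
O = 1/101 (O = 2/(-3 + 205) = 2/202 = 2*(1/202) = 1/101 ≈ 0.0099010)
c(R, H) = 3/101 + 3*H + 3*R (c(R, H) = 3*((R + H) + 1/101) = 3*((H + R) + 1/101) = 3*(1/101 + H + R) = 3/101 + 3*H + 3*R)
c(4, -273)/(27*(-138) - 117) = (3/101 + 3*(-273) + 3*4)/(27*(-138) - 117) = (3/101 - 819 + 12)/(-3726 - 117) = -81504/101/(-3843) = -81504/101*(-1/3843) = 9056/43127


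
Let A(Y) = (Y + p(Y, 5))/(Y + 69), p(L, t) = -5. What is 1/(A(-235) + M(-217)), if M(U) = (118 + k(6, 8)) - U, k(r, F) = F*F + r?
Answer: 83/33735 ≈ 0.0024604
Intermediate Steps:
k(r, F) = r + F² (k(r, F) = F² + r = r + F²)
A(Y) = (-5 + Y)/(69 + Y) (A(Y) = (Y - 5)/(Y + 69) = (-5 + Y)/(69 + Y))
M(U) = 188 - U (M(U) = (118 + (6 + 8²)) - U = (118 + (6 + 64)) - U = (118 + 70) - U = 188 - U)
1/(A(-235) + M(-217)) = 1/((-5 - 235)/(69 - 235) + (188 - 1*(-217))) = 1/(-240/(-166) + (188 + 217)) = 1/(-1/166*(-240) + 405) = 1/(120/83 + 405) = 1/(33735/83) = 83/33735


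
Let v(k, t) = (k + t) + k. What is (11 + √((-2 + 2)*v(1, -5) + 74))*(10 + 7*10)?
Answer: 880 + 80*√74 ≈ 1568.2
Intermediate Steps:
v(k, t) = t + 2*k
(11 + √((-2 + 2)*v(1, -5) + 74))*(10 + 7*10) = (11 + √((-2 + 2)*(-5 + 2*1) + 74))*(10 + 7*10) = (11 + √(0*(-5 + 2) + 74))*(10 + 70) = (11 + √(0*(-3) + 74))*80 = (11 + √(0 + 74))*80 = (11 + √74)*80 = 880 + 80*√74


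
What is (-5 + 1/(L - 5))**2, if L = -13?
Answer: 8281/324 ≈ 25.559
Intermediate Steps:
(-5 + 1/(L - 5))**2 = (-5 + 1/(-13 - 5))**2 = (-5 + 1/(-18))**2 = (-5 - 1/18)**2 = (-91/18)**2 = 8281/324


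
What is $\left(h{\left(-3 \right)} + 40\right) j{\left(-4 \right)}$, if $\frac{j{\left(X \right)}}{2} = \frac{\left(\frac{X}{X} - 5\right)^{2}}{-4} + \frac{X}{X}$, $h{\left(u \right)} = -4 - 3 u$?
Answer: $-270$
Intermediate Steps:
$j{\left(X \right)} = -6$ ($j{\left(X \right)} = 2 \left(\frac{\left(\frac{X}{X} - 5\right)^{2}}{-4} + \frac{X}{X}\right) = 2 \left(\left(1 - 5\right)^{2} \left(- \frac{1}{4}\right) + 1\right) = 2 \left(\left(-4\right)^{2} \left(- \frac{1}{4}\right) + 1\right) = 2 \left(16 \left(- \frac{1}{4}\right) + 1\right) = 2 \left(-4 + 1\right) = 2 \left(-3\right) = -6$)
$\left(h{\left(-3 \right)} + 40\right) j{\left(-4 \right)} = \left(\left(-4 - -9\right) + 40\right) \left(-6\right) = \left(\left(-4 + 9\right) + 40\right) \left(-6\right) = \left(5 + 40\right) \left(-6\right) = 45 \left(-6\right) = -270$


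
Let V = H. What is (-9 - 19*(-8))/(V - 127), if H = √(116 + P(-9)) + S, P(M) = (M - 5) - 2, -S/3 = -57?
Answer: 143/54 ≈ 2.6481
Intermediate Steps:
S = 171 (S = -3*(-57) = 171)
P(M) = -7 + M (P(M) = (-5 + M) - 2 = -7 + M)
H = 181 (H = √(116 + (-7 - 9)) + 171 = √(116 - 16) + 171 = √100 + 171 = 10 + 171 = 181)
V = 181
(-9 - 19*(-8))/(V - 127) = (-9 - 19*(-8))/(181 - 127) = (-9 + 152)/54 = 143*(1/54) = 143/54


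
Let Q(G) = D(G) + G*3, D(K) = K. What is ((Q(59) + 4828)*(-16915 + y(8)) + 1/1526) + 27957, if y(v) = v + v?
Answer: -130547131553/1526 ≈ -8.5549e+7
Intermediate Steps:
Q(G) = 4*G (Q(G) = G + G*3 = G + 3*G = 4*G)
y(v) = 2*v
((Q(59) + 4828)*(-16915 + y(8)) + 1/1526) + 27957 = ((4*59 + 4828)*(-16915 + 2*8) + 1/1526) + 27957 = ((236 + 4828)*(-16915 + 16) + 1/1526) + 27957 = (5064*(-16899) + 1/1526) + 27957 = (-85576536 + 1/1526) + 27957 = -130589793935/1526 + 27957 = -130547131553/1526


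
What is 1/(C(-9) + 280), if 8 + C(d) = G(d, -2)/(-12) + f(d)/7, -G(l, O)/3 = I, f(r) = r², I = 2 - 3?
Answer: 28/7933 ≈ 0.0035296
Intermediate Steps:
I = -1
G(l, O) = 3 (G(l, O) = -3*(-1) = 3)
C(d) = -33/4 + d²/7 (C(d) = -8 + (3/(-12) + d²/7) = -8 + (3*(-1/12) + d²*(⅐)) = -8 + (-¼ + d²/7) = -33/4 + d²/7)
1/(C(-9) + 280) = 1/((-33/4 + (⅐)*(-9)²) + 280) = 1/((-33/4 + (⅐)*81) + 280) = 1/((-33/4 + 81/7) + 280) = 1/(93/28 + 280) = 1/(7933/28) = 28/7933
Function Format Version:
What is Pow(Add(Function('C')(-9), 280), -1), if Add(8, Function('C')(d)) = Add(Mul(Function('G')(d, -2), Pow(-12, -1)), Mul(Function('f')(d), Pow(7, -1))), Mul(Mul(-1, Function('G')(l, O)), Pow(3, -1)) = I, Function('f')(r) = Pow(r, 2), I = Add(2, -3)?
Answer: Rational(28, 7933) ≈ 0.0035296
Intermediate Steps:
I = -1
Function('G')(l, O) = 3 (Function('G')(l, O) = Mul(-3, -1) = 3)
Function('C')(d) = Add(Rational(-33, 4), Mul(Rational(1, 7), Pow(d, 2))) (Function('C')(d) = Add(-8, Add(Mul(3, Pow(-12, -1)), Mul(Pow(d, 2), Pow(7, -1)))) = Add(-8, Add(Mul(3, Rational(-1, 12)), Mul(Pow(d, 2), Rational(1, 7)))) = Add(-8, Add(Rational(-1, 4), Mul(Rational(1, 7), Pow(d, 2)))) = Add(Rational(-33, 4), Mul(Rational(1, 7), Pow(d, 2))))
Pow(Add(Function('C')(-9), 280), -1) = Pow(Add(Add(Rational(-33, 4), Mul(Rational(1, 7), Pow(-9, 2))), 280), -1) = Pow(Add(Add(Rational(-33, 4), Mul(Rational(1, 7), 81)), 280), -1) = Pow(Add(Add(Rational(-33, 4), Rational(81, 7)), 280), -1) = Pow(Add(Rational(93, 28), 280), -1) = Pow(Rational(7933, 28), -1) = Rational(28, 7933)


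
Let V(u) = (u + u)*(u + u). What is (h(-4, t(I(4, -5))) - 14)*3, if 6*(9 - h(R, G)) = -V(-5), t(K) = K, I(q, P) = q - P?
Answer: 35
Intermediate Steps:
V(u) = 4*u**2 (V(u) = (2*u)*(2*u) = 4*u**2)
h(R, G) = 77/3 (h(R, G) = 9 - (-1)*4*(-5)**2/6 = 9 - (-1)*4*25/6 = 9 - (-1)*100/6 = 9 - 1/6*(-100) = 9 + 50/3 = 77/3)
(h(-4, t(I(4, -5))) - 14)*3 = (77/3 - 14)*3 = (35/3)*3 = 35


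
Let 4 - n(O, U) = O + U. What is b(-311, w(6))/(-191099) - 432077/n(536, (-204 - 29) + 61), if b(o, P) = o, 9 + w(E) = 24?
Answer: 82569594583/68795640 ≈ 1200.2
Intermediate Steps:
w(E) = 15 (w(E) = -9 + 24 = 15)
n(O, U) = 4 - O - U (n(O, U) = 4 - (O + U) = 4 + (-O - U) = 4 - O - U)
b(-311, w(6))/(-191099) - 432077/n(536, (-204 - 29) + 61) = -311/(-191099) - 432077/(4 - 1*536 - ((-204 - 29) + 61)) = -311*(-1/191099) - 432077/(4 - 536 - (-233 + 61)) = 311/191099 - 432077/(4 - 536 - 1*(-172)) = 311/191099 - 432077/(4 - 536 + 172) = 311/191099 - 432077/(-360) = 311/191099 - 432077*(-1/360) = 311/191099 + 432077/360 = 82569594583/68795640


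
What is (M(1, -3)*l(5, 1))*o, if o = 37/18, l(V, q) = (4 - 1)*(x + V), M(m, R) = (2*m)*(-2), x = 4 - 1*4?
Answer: -370/3 ≈ -123.33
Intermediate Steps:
x = 0 (x = 4 - 4 = 0)
M(m, R) = -4*m
l(V, q) = 3*V (l(V, q) = (4 - 1)*(0 + V) = 3*V)
o = 37/18 (o = 37*(1/18) = 37/18 ≈ 2.0556)
(M(1, -3)*l(5, 1))*o = ((-4*1)*(3*5))*(37/18) = -4*15*(37/18) = -60*37/18 = -370/3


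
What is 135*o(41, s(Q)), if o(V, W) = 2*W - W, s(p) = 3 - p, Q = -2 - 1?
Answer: 810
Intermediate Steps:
Q = -3
o(V, W) = W
135*o(41, s(Q)) = 135*(3 - 1*(-3)) = 135*(3 + 3) = 135*6 = 810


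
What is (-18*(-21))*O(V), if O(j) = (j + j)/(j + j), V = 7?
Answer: 378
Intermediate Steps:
O(j) = 1 (O(j) = (2*j)/((2*j)) = (2*j)*(1/(2*j)) = 1)
(-18*(-21))*O(V) = -18*(-21)*1 = 378*1 = 378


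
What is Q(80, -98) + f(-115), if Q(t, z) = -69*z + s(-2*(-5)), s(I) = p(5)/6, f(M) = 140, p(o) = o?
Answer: 41417/6 ≈ 6902.8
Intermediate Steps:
s(I) = ⅚ (s(I) = 5/6 = 5*(⅙) = ⅚)
Q(t, z) = ⅚ - 69*z (Q(t, z) = -69*z + ⅚ = ⅚ - 69*z)
Q(80, -98) + f(-115) = (⅚ - 69*(-98)) + 140 = (⅚ + 6762) + 140 = 40577/6 + 140 = 41417/6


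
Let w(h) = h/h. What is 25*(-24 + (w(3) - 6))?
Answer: -725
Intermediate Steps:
w(h) = 1
25*(-24 + (w(3) - 6)) = 25*(-24 + (1 - 6)) = 25*(-24 - 5) = 25*(-29) = -725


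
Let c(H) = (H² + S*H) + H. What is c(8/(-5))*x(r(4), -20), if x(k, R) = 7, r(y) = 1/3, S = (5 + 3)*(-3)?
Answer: 6888/25 ≈ 275.52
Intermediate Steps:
S = -24 (S = 8*(-3) = -24)
r(y) = ⅓
c(H) = H² - 23*H (c(H) = (H² - 24*H) + H = H² - 23*H)
c(8/(-5))*x(r(4), -20) = ((8/(-5))*(-23 + 8/(-5)))*7 = ((8*(-⅕))*(-23 + 8*(-⅕)))*7 = -8*(-23 - 8/5)/5*7 = -8/5*(-123/5)*7 = (984/25)*7 = 6888/25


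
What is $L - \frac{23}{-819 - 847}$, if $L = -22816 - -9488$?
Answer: $- \frac{22204425}{1666} \approx -13328.0$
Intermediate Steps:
$L = -13328$ ($L = -22816 + 9488 = -13328$)
$L - \frac{23}{-819 - 847} = -13328 - \frac{23}{-819 - 847} = -13328 - \frac{23}{-1666} = -13328 - 23 \left(- \frac{1}{1666}\right) = -13328 - - \frac{23}{1666} = -13328 + \frac{23}{1666} = - \frac{22204425}{1666}$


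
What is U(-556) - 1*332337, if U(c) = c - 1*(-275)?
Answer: -332618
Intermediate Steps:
U(c) = 275 + c (U(c) = c + 275 = 275 + c)
U(-556) - 1*332337 = (275 - 556) - 1*332337 = -281 - 332337 = -332618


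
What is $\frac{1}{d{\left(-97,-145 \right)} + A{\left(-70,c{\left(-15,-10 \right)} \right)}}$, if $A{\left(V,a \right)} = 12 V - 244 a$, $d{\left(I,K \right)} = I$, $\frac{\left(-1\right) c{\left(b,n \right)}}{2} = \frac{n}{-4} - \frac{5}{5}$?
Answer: $- \frac{1}{205} \approx -0.0048781$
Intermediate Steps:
$c{\left(b,n \right)} = 2 + \frac{n}{2}$ ($c{\left(b,n \right)} = - 2 \left(\frac{n}{-4} - \frac{5}{5}\right) = - 2 \left(n \left(- \frac{1}{4}\right) - 1\right) = - 2 \left(- \frac{n}{4} - 1\right) = - 2 \left(-1 - \frac{n}{4}\right) = 2 + \frac{n}{2}$)
$A{\left(V,a \right)} = - 244 a + 12 V$
$\frac{1}{d{\left(-97,-145 \right)} + A{\left(-70,c{\left(-15,-10 \right)} \right)}} = \frac{1}{-97 - \left(840 + 244 \left(2 + \frac{1}{2} \left(-10\right)\right)\right)} = \frac{1}{-97 - \left(840 + 244 \left(2 - 5\right)\right)} = \frac{1}{-97 - 108} = \frac{1}{-205} = - \frac{1}{205}$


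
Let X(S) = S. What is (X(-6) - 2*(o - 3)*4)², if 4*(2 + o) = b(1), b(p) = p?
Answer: 1024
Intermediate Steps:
o = -7/4 (o = -2 + (¼)*1 = -2 + ¼ = -7/4 ≈ -1.7500)
(X(-6) - 2*(o - 3)*4)² = (-6 - 2*(-7/4 - 3)*4)² = (-6 - 2*(-19/4)*4)² = (-6 + (19/2)*4)² = (-6 + 38)² = 32² = 1024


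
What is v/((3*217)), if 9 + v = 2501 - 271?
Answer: 2221/651 ≈ 3.4117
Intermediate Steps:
v = 2221 (v = -9 + (2501 - 271) = -9 + 2230 = 2221)
v/((3*217)) = 2221/((3*217)) = 2221/651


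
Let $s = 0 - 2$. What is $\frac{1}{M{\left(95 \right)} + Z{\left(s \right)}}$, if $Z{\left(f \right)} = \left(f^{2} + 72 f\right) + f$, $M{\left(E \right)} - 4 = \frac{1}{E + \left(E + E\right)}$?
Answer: $- \frac{285}{39329} \approx -0.0072466$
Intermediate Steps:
$s = -2$ ($s = 0 - 2 = -2$)
$M{\left(E \right)} = 4 + \frac{1}{3 E}$ ($M{\left(E \right)} = 4 + \frac{1}{E + \left(E + E\right)} = 4 + \frac{1}{E + 2 E} = 4 + \frac{1}{3 E}$)
$Z{\left(f \right)} = f^{2} + 73 f$
$\frac{1}{M{\left(95 \right)} + Z{\left(s \right)}} = \frac{1}{\left(4 + \frac{1}{3 \cdot 95}\right) - 2 \left(73 - 2\right)} = \frac{1}{\left(4 + \frac{1}{3} \cdot \frac{1}{95}\right) - 142} = \frac{1}{\left(4 + \frac{1}{285}\right) - 142} = \frac{1}{\frac{1141}{285} - 142} = \frac{1}{- \frac{39329}{285}} = - \frac{285}{39329}$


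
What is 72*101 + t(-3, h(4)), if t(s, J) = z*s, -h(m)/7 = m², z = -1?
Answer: 7275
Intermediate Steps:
h(m) = -7*m²
t(s, J) = -s
72*101 + t(-3, h(4)) = 72*101 - 1*(-3) = 7272 + 3 = 7275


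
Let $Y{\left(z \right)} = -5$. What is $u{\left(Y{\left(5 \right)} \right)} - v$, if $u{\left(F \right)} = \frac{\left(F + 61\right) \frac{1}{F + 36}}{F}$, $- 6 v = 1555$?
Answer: $\frac{240689}{930} \approx 258.81$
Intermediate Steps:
$v = - \frac{1555}{6}$ ($v = \left(- \frac{1}{6}\right) 1555 = - \frac{1555}{6} \approx -259.17$)
$u{\left(F \right)} = \frac{61 + F}{F \left(36 + F\right)}$ ($u{\left(F \right)} = \frac{\left(61 + F\right) \frac{1}{36 + F}}{F} = \frac{\frac{1}{36 + F} \left(61 + F\right)}{F} = \frac{61 + F}{F \left(36 + F\right)}$)
$u{\left(Y{\left(5 \right)} \right)} - v = \frac{61 - 5}{\left(-5\right) \left(36 - 5\right)} - - \frac{1555}{6} = \left(- \frac{1}{5}\right) \frac{1}{31} \cdot 56 + \frac{1555}{6} = - \frac{56}{155} + \frac{1555}{6} = \frac{240689}{930}$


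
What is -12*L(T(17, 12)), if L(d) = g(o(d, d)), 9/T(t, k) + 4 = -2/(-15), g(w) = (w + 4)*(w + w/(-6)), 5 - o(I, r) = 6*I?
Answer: -3663000/841 ≈ -4355.5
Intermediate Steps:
o(I, r) = 5 - 6*I
g(w) = 5*w*(4 + w)/6 (g(w) = (4 + w)*(w + w*(-1/6)) = (4 + w)*(w - w/6) = (4 + w)*(5*w/6) = 5*w*(4 + w)/6)
T(t, k) = -135/58 (T(t, k) = 9/(-4 - 2/(-15)) = 9/(-4 - 2*(-1/15)) = 9/(-4 + 2/15) = 9/(-58/15) = 9*(-15/58) = -135/58)
L(d) = 5*(5 - 6*d)*(9 - 6*d)/6 (L(d) = 5*(5 - 6*d)*(4 + (5 - 6*d))/6 = 5*(5 - 6*d)*(9 - 6*d)/6)
-12*L(T(17, 12)) = -12*(75/2 - 70*(-135/58) + 30*(-135/58)**2) = -12*(75/2 + 4725/29 + 30*(18225/3364)) = -12*(75/2 + 4725/29 + 273375/1682) = -12*305250/841 = -3663000/841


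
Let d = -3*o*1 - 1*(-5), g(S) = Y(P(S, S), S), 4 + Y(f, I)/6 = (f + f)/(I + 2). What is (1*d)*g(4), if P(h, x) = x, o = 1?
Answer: -32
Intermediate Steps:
Y(f, I) = -24 + 12*f/(2 + I) (Y(f, I) = -24 + 6*((f + f)/(I + 2)) = -24 + 6*((2*f)/(2 + I)) = -24 + 6*(2*f/(2 + I)) = -24 + 12*f/(2 + I))
g(S) = 12*(-4 - S)/(2 + S) (g(S) = 12*(-4 + S - 2*S)/(2 + S) = 12*(-4 - S)/(2 + S))
d = 2 (d = -3*1*1 - 1*(-5) = -3*1 + 5 = -3 + 5 = 2)
(1*d)*g(4) = (1*2)*(12*(-4 - 1*4)/(2 + 4)) = 2*(12*(-4 - 4)/6) = 2*(12*(⅙)*(-8)) = 2*(-16) = -32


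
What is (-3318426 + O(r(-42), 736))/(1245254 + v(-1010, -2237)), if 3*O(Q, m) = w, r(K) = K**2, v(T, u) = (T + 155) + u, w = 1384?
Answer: -4976947/1863243 ≈ -2.6711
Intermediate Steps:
v(T, u) = 155 + T + u (v(T, u) = (155 + T) + u = 155 + T + u)
O(Q, m) = 1384/3 (O(Q, m) = (1/3)*1384 = 1384/3)
(-3318426 + O(r(-42), 736))/(1245254 + v(-1010, -2237)) = (-3318426 + 1384/3)/(1245254 + (155 - 1010 - 2237)) = -9953894/(3*(1245254 - 3092)) = -9953894/3/1242162 = -9953894/3*1/1242162 = -4976947/1863243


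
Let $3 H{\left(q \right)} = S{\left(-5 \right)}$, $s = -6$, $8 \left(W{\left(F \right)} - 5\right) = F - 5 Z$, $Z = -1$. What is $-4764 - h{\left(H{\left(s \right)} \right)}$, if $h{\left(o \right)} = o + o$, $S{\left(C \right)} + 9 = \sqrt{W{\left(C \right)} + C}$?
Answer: $-4758$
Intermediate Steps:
$W{\left(F \right)} = \frac{45}{8} + \frac{F}{8}$ ($W{\left(F \right)} = 5 + \frac{F - -5}{8} = 5 + \frac{F + 5}{8} = 5 + \frac{5 + F}{8} = 5 + \left(\frac{5}{8} + \frac{F}{8}\right) = \frac{45}{8} + \frac{F}{8}$)
$S{\left(C \right)} = -9 + \sqrt{\frac{45}{8} + \frac{9 C}{8}}$ ($S{\left(C \right)} = -9 + \sqrt{\left(\frac{45}{8} + \frac{C}{8}\right) + C} = -9 + \sqrt{\frac{45}{8} + \frac{9 C}{8}}$)
$H{\left(q \right)} = -3$ ($H{\left(q \right)} = \frac{-9 + \frac{3 \sqrt{10 + 2 \left(-5\right)}}{4}}{3} = \frac{-9 + \frac{3 \sqrt{10 - 10}}{4}}{3} = \frac{-9 + \frac{3 \sqrt{0}}{4}}{3} = \frac{-9 + \frac{3}{4} \cdot 0}{3} = \frac{-9 + 0}{3} = \frac{1}{3} \left(-9\right) = -3$)
$h{\left(o \right)} = 2 o$
$-4764 - h{\left(H{\left(s \right)} \right)} = -4764 - 2 \left(-3\right) = -4764 - -6 = -4764 + 6 = -4758$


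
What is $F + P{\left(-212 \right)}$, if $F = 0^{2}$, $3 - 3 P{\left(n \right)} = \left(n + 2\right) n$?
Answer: $-14839$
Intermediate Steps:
$P{\left(n \right)} = 1 - \frac{n \left(2 + n\right)}{3}$ ($P{\left(n \right)} = 1 - \frac{\left(n + 2\right) n}{3} = 1 - \frac{\left(2 + n\right) n}{3} = 1 - \frac{n \left(2 + n\right)}{3}$)
$F = 0$
$F + P{\left(-212 \right)} = 0 - \left(- \frac{427}{3} + \frac{44944}{3}\right) = 0 + \left(1 + \frac{424}{3} - \frac{44944}{3}\right) = 0 - 14839 = -14839$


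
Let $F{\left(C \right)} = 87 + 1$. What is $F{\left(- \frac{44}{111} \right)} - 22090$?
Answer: $-22002$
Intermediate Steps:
$F{\left(C \right)} = 88$
$F{\left(- \frac{44}{111} \right)} - 22090 = 88 - 22090 = -22002$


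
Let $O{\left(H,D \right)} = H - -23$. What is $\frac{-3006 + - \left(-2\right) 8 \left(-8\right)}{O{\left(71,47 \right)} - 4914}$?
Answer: $\frac{1567}{2410} \approx 0.65021$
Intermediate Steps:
$O{\left(H,D \right)} = 23 + H$ ($O{\left(H,D \right)} = H + 23 = 23 + H$)
$\frac{-3006 + - \left(-2\right) 8 \left(-8\right)}{O{\left(71,47 \right)} - 4914} = \frac{-3006 + - \left(-2\right) 8 \left(-8\right)}{\left(23 + 71\right) - 4914} = \frac{-3006 + \left(-1\right) \left(-16\right) \left(-8\right)}{94 - 4914} = \frac{-3006 + 16 \left(-8\right)}{-4820} = \left(-3006 - 128\right) \left(- \frac{1}{4820}\right) = \left(-3134\right) \left(- \frac{1}{4820}\right) = \frac{1567}{2410}$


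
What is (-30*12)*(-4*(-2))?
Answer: -2880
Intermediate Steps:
(-30*12)*(-4*(-2)) = -360*8 = -2880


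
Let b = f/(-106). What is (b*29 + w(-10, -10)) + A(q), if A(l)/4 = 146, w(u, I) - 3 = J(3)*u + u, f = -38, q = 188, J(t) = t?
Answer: 29542/53 ≈ 557.40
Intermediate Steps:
b = 19/53 (b = -38/(-106) = -38*(-1/106) = 19/53 ≈ 0.35849)
w(u, I) = 3 + 4*u (w(u, I) = 3 + (3*u + u) = 3 + 4*u)
A(l) = 584 (A(l) = 4*146 = 584)
(b*29 + w(-10, -10)) + A(q) = ((19/53)*29 + (3 + 4*(-10))) + 584 = (551/53 + (3 - 40)) + 584 = (551/53 - 37) + 584 = -1410/53 + 584 = 29542/53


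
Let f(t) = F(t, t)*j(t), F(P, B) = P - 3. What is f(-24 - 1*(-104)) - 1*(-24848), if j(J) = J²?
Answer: 517648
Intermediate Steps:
F(P, B) = -3 + P
f(t) = t²*(-3 + t) (f(t) = (-3 + t)*t² = t²*(-3 + t))
f(-24 - 1*(-104)) - 1*(-24848) = (-24 - 1*(-104))²*(-3 + (-24 - 1*(-104))) - 1*(-24848) = (-24 + 104)²*(-3 + (-24 + 104)) + 24848 = 80²*(-3 + 80) + 24848 = 6400*77 + 24848 = 492800 + 24848 = 517648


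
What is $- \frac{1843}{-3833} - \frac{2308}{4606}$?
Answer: $- \frac{178853}{8827399} \approx -0.020261$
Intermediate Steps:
$- \frac{1843}{-3833} - \frac{2308}{4606} = \left(-1843\right) \left(- \frac{1}{3833}\right) - \frac{1154}{2303} = \frac{1843}{3833} - \frac{1154}{2303} = - \frac{178853}{8827399}$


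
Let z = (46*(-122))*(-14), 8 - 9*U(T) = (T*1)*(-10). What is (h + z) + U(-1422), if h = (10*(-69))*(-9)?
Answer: 748790/9 ≈ 83199.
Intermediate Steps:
h = 6210 (h = -690*(-9) = 6210)
U(T) = 8/9 + 10*T/9 (U(T) = 8/9 - T*1*(-10)/9 = 8/9 - T*(-10)/9 = 8/9 - (-10)*T/9 = 8/9 + 10*T/9)
z = 78568 (z = -5612*(-14) = 78568)
(h + z) + U(-1422) = (6210 + 78568) + (8/9 + (10/9)*(-1422)) = 84778 + (8/9 - 1580) = 84778 - 14212/9 = 748790/9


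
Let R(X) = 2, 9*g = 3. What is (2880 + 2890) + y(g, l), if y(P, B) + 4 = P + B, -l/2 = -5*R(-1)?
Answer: 17359/3 ≈ 5786.3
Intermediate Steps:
g = 1/3 (g = (1/9)*3 = 1/3 ≈ 0.33333)
l = 20 (l = -(-10)*2 = -2*(-10) = 20)
y(P, B) = -4 + B + P (y(P, B) = -4 + (P + B) = -4 + (B + P) = -4 + B + P)
(2880 + 2890) + y(g, l) = (2880 + 2890) + (-4 + 20 + 1/3) = 5770 + 49/3 = 17359/3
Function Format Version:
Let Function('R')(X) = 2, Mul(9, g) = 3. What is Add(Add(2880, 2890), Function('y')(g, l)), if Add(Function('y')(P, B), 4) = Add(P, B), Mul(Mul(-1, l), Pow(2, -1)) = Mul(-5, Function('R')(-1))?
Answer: Rational(17359, 3) ≈ 5786.3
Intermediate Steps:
g = Rational(1, 3) (g = Mul(Rational(1, 9), 3) = Rational(1, 3) ≈ 0.33333)
l = 20 (l = Mul(-2, Mul(-5, 2)) = Mul(-2, -10) = 20)
Function('y')(P, B) = Add(-4, B, P) (Function('y')(P, B) = Add(-4, Add(P, B)) = Add(-4, Add(B, P)) = Add(-4, B, P))
Add(Add(2880, 2890), Function('y')(g, l)) = Add(Add(2880, 2890), Add(-4, 20, Rational(1, 3))) = Add(5770, Rational(49, 3)) = Rational(17359, 3)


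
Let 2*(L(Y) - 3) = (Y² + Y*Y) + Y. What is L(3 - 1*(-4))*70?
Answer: 3885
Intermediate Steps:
L(Y) = 3 + Y² + Y/2 (L(Y) = 3 + ((Y² + Y*Y) + Y)/2 = 3 + ((Y² + Y²) + Y)/2 = 3 + (2*Y² + Y)/2 = 3 + (Y + 2*Y²)/2 = 3 + (Y² + Y/2) = 3 + Y² + Y/2)
L(3 - 1*(-4))*70 = (3 + (3 - 1*(-4))² + (3 - 1*(-4))/2)*70 = (3 + (3 + 4)² + (3 + 4)/2)*70 = (3 + 7² + (½)*7)*70 = (3 + 49 + 7/2)*70 = (111/2)*70 = 3885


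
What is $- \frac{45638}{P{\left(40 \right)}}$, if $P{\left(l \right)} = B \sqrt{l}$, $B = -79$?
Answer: $\frac{22819 \sqrt{10}}{790} \approx 91.342$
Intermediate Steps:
$P{\left(l \right)} = - 79 \sqrt{l}$
$- \frac{45638}{P{\left(40 \right)}} = - \frac{45638}{\left(-79\right) \sqrt{40}} = - \frac{45638}{\left(-79\right) 2 \sqrt{10}} = - \frac{45638}{\left(-158\right) \sqrt{10}} = - 45638 \left(- \frac{\sqrt{10}}{1580}\right) = \frac{22819 \sqrt{10}}{790}$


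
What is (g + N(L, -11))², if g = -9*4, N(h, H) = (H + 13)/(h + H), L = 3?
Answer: 21025/16 ≈ 1314.1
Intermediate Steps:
N(h, H) = (13 + H)/(H + h)
g = -36
(g + N(L, -11))² = (-36 + (13 - 11)/(-11 + 3))² = (-36 + 2/(-8))² = (-36 - ⅛*2)² = (-36 - ¼)² = (-145/4)² = 21025/16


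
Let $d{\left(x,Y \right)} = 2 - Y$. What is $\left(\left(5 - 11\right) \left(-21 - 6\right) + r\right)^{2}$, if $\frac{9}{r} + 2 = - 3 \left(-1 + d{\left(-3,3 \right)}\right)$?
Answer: $\frac{431649}{16} \approx 26978.0$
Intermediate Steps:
$r = \frac{9}{4}$ ($r = \frac{9}{-2 - 3 \left(-1 + \left(2 - 3\right)\right)} = \frac{9}{-2 - 3 \left(-1 - 1\right)} = \frac{9}{-2 - -6} = \frac{9}{-2 + 6} = \frac{9}{4} \approx 2.25$)
$\left(\left(5 - 11\right) \left(-21 - 6\right) + r\right)^{2} = \left(\left(5 - 11\right) \left(-21 - 6\right) + \frac{9}{4}\right)^{2} = \left(\left(-6\right) \left(-27\right) + \frac{9}{4}\right)^{2} = \left(162 + \frac{9}{4}\right)^{2} = \left(\frac{657}{4}\right)^{2} = \frac{431649}{16}$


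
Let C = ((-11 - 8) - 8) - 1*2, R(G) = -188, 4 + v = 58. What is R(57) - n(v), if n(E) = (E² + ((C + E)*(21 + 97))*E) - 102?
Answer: -162302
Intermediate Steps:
v = 54 (v = -4 + 58 = 54)
C = -29 (C = (-19 - 8) - 2 = -27 - 2 = -29)
n(E) = -102 + E² + E*(-3422 + 118*E) (n(E) = (E² + ((-29 + E)*(21 + 97))*E) - 102 = (E² + ((-29 + E)*118)*E) - 102 = (E² + (-3422 + 118*E)*E) - 102 = (E² + E*(-3422 + 118*E)) - 102 = -102 + E² + E*(-3422 + 118*E))
R(57) - n(v) = -188 - (-102 - 3422*54 + 119*54²) = -188 - (-102 - 184788 + 119*2916) = -188 - (-102 - 184788 + 347004) = -188 - 1*162114 = -188 - 162114 = -162302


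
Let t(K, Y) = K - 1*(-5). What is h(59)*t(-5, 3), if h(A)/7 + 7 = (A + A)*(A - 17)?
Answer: 0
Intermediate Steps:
h(A) = -49 + 14*A*(-17 + A) (h(A) = -49 + 7*((A + A)*(A - 17)) = -49 + 7*((2*A)*(-17 + A)) = -49 + 7*(2*A*(-17 + A)) = -49 + 14*A*(-17 + A))
t(K, Y) = 5 + K (t(K, Y) = K + 5 = 5 + K)
h(59)*t(-5, 3) = (-49 - 238*59 + 14*59**2)*(5 - 5) = (-49 - 14042 + 14*3481)*0 = (-49 - 14042 + 48734)*0 = 34643*0 = 0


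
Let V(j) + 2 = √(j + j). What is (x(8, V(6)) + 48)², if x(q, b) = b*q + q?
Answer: 2368 + 1280*√3 ≈ 4585.0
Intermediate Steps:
V(j) = -2 + √2*√j (V(j) = -2 + √(j + j) = -2 + √(2*j) = -2 + √2*√j)
x(q, b) = q + b*q
(x(8, V(6)) + 48)² = (8*(1 + (-2 + √2*√6)) + 48)² = (8*(1 + (-2 + 2*√3)) + 48)² = (8*(-1 + 2*√3) + 48)² = ((-8 + 16*√3) + 48)² = (40 + 16*√3)²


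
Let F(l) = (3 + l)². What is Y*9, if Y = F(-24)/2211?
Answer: 1323/737 ≈ 1.7951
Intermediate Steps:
Y = 147/737 (Y = (3 - 24)²/2211 = (-21)²*(1/2211) = 441*(1/2211) = 147/737 ≈ 0.19946)
Y*9 = (147/737)*9 = 1323/737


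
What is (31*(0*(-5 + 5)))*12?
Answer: 0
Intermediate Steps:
(31*(0*(-5 + 5)))*12 = (31*(0*0))*12 = (31*0)*12 = 0*12 = 0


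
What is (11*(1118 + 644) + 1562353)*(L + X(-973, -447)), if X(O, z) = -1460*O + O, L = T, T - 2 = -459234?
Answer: 1519058750625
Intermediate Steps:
T = -459232 (T = 2 - 459234 = -459232)
L = -459232
X(O, z) = -1459*O
(11*(1118 + 644) + 1562353)*(L + X(-973, -447)) = (11*(1118 + 644) + 1562353)*(-459232 - 1459*(-973)) = (11*1762 + 1562353)*(-459232 + 1419607) = (19382 + 1562353)*960375 = 1581735*960375 = 1519058750625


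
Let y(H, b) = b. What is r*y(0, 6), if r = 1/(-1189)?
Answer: -6/1189 ≈ -0.0050463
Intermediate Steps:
r = -1/1189 ≈ -0.00084104
r*y(0, 6) = -1/1189*6 = -6/1189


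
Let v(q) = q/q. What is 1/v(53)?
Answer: 1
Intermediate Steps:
v(q) = 1
1/v(53) = 1/1 = 1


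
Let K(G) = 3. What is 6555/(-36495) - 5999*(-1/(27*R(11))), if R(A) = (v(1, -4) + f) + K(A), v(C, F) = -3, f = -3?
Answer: -4876988/65691 ≈ -74.241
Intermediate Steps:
R(A) = -3 (R(A) = (-3 - 3) + 3 = -6 + 3 = -3)
6555/(-36495) - 5999*(-1/(27*R(11))) = 6555/(-36495) - 5999/((-3*(-27))) = 6555*(-1/36495) - 5999/81 = -437/2433 - 5999*1/81 = -437/2433 - 5999/81 = -4876988/65691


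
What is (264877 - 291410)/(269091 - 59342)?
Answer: -26533/209749 ≈ -0.12650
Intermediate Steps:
(264877 - 291410)/(269091 - 59342) = -26533/209749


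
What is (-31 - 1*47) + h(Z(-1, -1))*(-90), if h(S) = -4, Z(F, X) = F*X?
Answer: 282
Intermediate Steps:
(-31 - 1*47) + h(Z(-1, -1))*(-90) = (-31 - 1*47) - 4*(-90) = (-31 - 47) + 360 = -78 + 360 = 282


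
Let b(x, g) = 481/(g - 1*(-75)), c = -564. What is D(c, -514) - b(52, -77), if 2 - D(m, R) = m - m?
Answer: 485/2 ≈ 242.50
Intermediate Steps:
D(m, R) = 2 (D(m, R) = 2 - (m - m) = 2 - 1*0 = 2 + 0 = 2)
b(x, g) = 481/(75 + g) (b(x, g) = 481/(g + 75) = 481/(75 + g))
D(c, -514) - b(52, -77) = 2 - 481/(75 - 77) = 2 - 481/(-2) = 2 - 481*(-1)/2 = 2 - 1*(-481/2) = 2 + 481/2 = 485/2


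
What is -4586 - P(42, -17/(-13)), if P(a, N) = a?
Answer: -4628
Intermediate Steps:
-4586 - P(42, -17/(-13)) = -4586 - 1*42 = -4586 - 42 = -4628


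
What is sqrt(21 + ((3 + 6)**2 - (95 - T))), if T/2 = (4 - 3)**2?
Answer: 3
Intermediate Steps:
T = 2 (T = 2*(4 - 3)**2 = 2*1**2 = 2*1 = 2)
sqrt(21 + ((3 + 6)**2 - (95 - T))) = sqrt(21 + ((3 + 6)**2 - (95 - 1*2))) = sqrt(21 + (9**2 - (95 - 2))) = sqrt(21 + (81 - 1*93)) = sqrt(21 + (81 - 93)) = sqrt(21 - 12) = sqrt(9) = 3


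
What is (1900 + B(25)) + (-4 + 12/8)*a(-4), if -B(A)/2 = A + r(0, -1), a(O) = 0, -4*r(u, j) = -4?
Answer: 1848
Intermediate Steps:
r(u, j) = 1 (r(u, j) = -1/4*(-4) = 1)
B(A) = -2 - 2*A (B(A) = -2*(A + 1) = -2*(1 + A) = -2 - 2*A)
(1900 + B(25)) + (-4 + 12/8)*a(-4) = (1900 + (-2 - 2*25)) + (-4 + 12/8)*0 = (1900 + (-2 - 50)) + (-4 + 12*(1/8))*0 = (1900 - 52) + (-4 + 3/2)*0 = 1848 - 5/2*0 = 1848 + 0 = 1848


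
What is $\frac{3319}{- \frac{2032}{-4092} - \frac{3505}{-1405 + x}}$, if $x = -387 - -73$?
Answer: $\frac{1945528101}{1486289} \approx 1309.0$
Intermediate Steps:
$x = -314$ ($x = -387 + 73 = -314$)
$\frac{3319}{- \frac{2032}{-4092} - \frac{3505}{-1405 + x}} = \frac{3319}{- \frac{2032}{-4092} - \frac{3505}{-1405 - 314}} = \frac{3319}{\left(-2032\right) \left(- \frac{1}{4092}\right) - \frac{3505}{-1719}} = \frac{3319}{\frac{508}{1023} - - \frac{3505}{1719}} = \frac{3319}{\frac{508}{1023} + \frac{3505}{1719}} = \frac{3319}{\frac{1486289}{586179}} = 3319 \cdot \frac{586179}{1486289} = \frac{1945528101}{1486289}$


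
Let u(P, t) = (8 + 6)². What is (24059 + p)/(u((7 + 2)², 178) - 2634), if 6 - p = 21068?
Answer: -2997/2438 ≈ -1.2293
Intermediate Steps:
p = -21062 (p = 6 - 1*21068 = 6 - 21068 = -21062)
u(P, t) = 196 (u(P, t) = 14² = 196)
(24059 + p)/(u((7 + 2)², 178) - 2634) = (24059 - 21062)/(196 - 2634) = 2997/(-2438) = 2997*(-1/2438) = -2997/2438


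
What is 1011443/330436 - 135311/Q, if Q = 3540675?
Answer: 3536479318429/1169966484300 ≈ 3.0227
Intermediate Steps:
1011443/330436 - 135311/Q = 1011443/330436 - 135311/3540675 = 3536479318429/1169966484300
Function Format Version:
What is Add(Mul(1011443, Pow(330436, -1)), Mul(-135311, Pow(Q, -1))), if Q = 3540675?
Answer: Rational(3536479318429, 1169966484300) ≈ 3.0227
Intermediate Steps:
Add(Mul(1011443, Pow(330436, -1)), Mul(-135311, Pow(Q, -1))) = Add(Mul(1011443, Pow(330436, -1)), Mul(-135311, Pow(3540675, -1))) = Add(Mul(1011443, Rational(1, 330436)), Mul(-135311, Rational(1, 3540675))) = Add(Rational(1011443, 330436), Rational(-135311, 3540675)) = Rational(3536479318429, 1169966484300)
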